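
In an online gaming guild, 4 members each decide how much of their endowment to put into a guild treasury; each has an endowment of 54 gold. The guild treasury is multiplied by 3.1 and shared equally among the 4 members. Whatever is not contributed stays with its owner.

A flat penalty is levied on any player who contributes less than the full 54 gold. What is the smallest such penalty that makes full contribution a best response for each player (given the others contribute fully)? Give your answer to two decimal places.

Given the others contribute fully, the best deviation is to contribute 0 (any partial contribution still incurs the fine and gives up units whose private return 0.7750 is below 1).
Deviating from 54 to 0 saves 54 gold but forfeits the deviator's share of the drop in the guild treasury: 3.1/4 × 54 = 41.85.
So the deviation gain is 54 − 41.85 = 12.15, and the fine must be at least 12.15 gold to wipe it out.

12.15 gold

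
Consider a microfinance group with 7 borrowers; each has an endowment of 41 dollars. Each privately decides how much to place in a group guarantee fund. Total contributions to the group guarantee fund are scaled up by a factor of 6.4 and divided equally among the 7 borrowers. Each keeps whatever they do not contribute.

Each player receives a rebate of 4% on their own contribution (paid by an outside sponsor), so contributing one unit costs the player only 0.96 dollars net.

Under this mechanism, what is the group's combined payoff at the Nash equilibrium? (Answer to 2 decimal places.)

287.00 dollars

With the mechanism, a contributed unit returns (6.4/7) / 0.96 = 0.9524 per unit of net cost — still below 1 — so contributing 0 remains dominant for every player.
At the Nash equilibrium no one contributes; group total payoff = 7 × 41 = 287.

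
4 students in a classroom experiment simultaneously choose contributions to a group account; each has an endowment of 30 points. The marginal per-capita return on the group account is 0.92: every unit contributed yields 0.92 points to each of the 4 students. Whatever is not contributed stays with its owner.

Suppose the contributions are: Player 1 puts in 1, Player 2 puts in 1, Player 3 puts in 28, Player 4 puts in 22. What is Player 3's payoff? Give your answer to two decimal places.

Total contributed: 1 + 1 + 28 + 22 = 52.
Each receives 0.92 × 52 = 47.84 from the group account.
Player 3 keeps 30 − 28 = 2, so Player 3's payoff is 2 + 47.84 = 49.84.

49.84 points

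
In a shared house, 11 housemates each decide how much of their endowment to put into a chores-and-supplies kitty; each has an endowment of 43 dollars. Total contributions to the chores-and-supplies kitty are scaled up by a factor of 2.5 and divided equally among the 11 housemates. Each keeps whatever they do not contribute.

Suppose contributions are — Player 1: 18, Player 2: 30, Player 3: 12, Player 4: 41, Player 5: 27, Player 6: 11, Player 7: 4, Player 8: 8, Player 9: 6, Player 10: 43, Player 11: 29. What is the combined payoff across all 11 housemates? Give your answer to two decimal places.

816.50 dollars

Total contributed: 18 + 30 + 12 + 41 + 27 + 11 + 4 + 8 + 6 + 43 + 29 = 229; total kept: 11 × 43 − 229 = 244.
The chores-and-supplies kitty pays out 2.5 × 229 = 572.50 in aggregate.
Group total = 244 + 572.50 = 816.50.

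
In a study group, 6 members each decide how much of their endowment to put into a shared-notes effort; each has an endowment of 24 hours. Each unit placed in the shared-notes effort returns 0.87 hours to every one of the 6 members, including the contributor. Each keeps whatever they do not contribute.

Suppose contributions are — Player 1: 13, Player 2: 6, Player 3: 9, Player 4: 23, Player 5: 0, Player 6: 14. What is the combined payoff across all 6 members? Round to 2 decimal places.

Total contributed: 13 + 6 + 9 + 23 + 0 + 14 = 65; total kept: 6 × 24 − 65 = 79.
The shared-notes effort pays out 0.87 × 6 × 65 = 339.30 in aggregate.
Group total = 79 + 339.30 = 418.30.

418.30 hours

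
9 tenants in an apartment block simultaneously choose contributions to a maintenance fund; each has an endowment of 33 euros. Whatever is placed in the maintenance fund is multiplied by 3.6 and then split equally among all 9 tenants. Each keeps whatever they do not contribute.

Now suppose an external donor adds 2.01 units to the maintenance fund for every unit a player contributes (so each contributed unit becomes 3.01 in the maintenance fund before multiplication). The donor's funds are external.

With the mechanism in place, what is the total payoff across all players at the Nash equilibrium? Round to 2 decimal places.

3218.29 euros

Under the mechanism each unit contributed yields 3.6 × 3.01 / 9 = 1.2040 back to its contributor per unit of net cost, which exceeds 1, making full contribution the dominant choice for everyone.
So the Nash equilibrium is full contribution by all 9; the group earns 3.6 × 3.01 × 297 = 3218.29.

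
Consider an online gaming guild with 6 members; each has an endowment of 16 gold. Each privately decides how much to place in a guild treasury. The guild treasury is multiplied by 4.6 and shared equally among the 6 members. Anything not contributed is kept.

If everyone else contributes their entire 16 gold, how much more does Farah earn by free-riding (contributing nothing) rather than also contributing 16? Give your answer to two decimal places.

3.73 gold

Switching from a contribution of 16 to 0 lets Farah keep an extra 16 gold, but lowers the guild treasury by 16, which costs Farah their own share of that drop: 4.6/6 × 16 = 12.27.
Net gain = 16 − 12.27 = 3.73. The private return per contributed unit (0.7667) is below 1, so free-riding is indeed the best response regardless of what the others do.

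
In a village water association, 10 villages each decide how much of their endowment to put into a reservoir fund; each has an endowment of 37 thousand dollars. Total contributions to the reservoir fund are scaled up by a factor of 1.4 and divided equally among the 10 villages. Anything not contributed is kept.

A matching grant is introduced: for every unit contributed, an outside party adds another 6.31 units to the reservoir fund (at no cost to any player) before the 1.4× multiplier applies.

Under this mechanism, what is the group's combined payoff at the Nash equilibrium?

Under the mechanism each unit contributed yields 1.4 × 7.31 / 10 = 1.0234 back to its contributor per unit of net cost, which exceeds 1, making full contribution the dominant choice for everyone.
At the Nash equilibrium everyone contributes 37. Group total payoff = 1.4 × 7.31 × 370 = 3786.58.

3786.58 thousand dollars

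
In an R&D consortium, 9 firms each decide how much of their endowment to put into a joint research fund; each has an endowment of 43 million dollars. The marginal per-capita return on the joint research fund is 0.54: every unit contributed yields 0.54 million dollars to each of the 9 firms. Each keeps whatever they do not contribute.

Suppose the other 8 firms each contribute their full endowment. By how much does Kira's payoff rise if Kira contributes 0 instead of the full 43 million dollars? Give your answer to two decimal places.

19.78 million dollars

Switching from a contribution of 43 to 0 lets Kira keep an extra 43 million dollars, but lowers the joint research fund by 43, which costs Kira their own share of that drop: 0.54 × 43 = 23.22.
Net gain = 43 − 23.22 = 19.78. The private return per contributed unit (0.54) is below 1, so free-riding is indeed the best response regardless of what the others do.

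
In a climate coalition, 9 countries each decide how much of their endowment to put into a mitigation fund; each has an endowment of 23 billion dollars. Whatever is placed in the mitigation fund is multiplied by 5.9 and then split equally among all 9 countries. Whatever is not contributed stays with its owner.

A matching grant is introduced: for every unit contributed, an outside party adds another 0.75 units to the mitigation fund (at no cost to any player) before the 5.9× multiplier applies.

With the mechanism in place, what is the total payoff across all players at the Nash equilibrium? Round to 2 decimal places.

Under the mechanism each unit contributed yields 5.9 × 1.75 / 9 = 1.1472 back to its contributor per unit of net cost, which exceeds 1, making full contribution the dominant choice for everyone.
At the Nash equilibrium everyone contributes 23. Group total payoff = 5.9 × 1.75 × 207 = 2137.28.

2137.28 billion dollars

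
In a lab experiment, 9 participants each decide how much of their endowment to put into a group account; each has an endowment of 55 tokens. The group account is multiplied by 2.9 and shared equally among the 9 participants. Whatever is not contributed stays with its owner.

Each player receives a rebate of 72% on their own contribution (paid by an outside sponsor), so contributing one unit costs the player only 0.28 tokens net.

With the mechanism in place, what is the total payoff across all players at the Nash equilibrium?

The effective private return per unit is now (2.9/9) / 0.28 = 1.1508 > 1, so every player's dominant strategy flips to full contribution.
At the Nash equilibrium everyone contributes 55. Group total payoff = 9 × (55 × 0.72 + 2.9 × 55) = 1791.90.

1791.90 tokens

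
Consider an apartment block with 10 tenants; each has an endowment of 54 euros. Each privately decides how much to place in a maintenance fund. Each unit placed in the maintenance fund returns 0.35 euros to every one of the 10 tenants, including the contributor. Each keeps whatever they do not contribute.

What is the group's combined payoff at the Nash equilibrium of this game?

The private return per contributed unit is 0.35 < 1, so contributing 0 is dominant for every player. At the Nash equilibrium everyone keeps their 54, and the group total is 10 × 54 = 540.

540.00 euros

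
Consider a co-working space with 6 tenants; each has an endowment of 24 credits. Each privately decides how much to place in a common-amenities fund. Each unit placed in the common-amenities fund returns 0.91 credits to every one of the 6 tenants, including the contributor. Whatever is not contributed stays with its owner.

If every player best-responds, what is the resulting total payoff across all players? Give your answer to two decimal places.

144.00 credits

The private return per contributed unit is 0.91 < 1, so contributing 0 is dominant for every player. At the Nash equilibrium everyone keeps their 24, and the group total is 6 × 24 = 144.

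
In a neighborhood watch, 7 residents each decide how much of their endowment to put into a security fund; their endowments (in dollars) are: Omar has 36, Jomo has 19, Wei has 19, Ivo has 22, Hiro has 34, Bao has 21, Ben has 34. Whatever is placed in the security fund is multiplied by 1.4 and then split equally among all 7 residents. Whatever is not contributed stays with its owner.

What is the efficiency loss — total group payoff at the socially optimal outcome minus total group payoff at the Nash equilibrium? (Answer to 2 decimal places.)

The private return per contributed unit is 1.4/7 = 0.2000 < 1 for every player regardless of endowment, so the Nash equilibrium is zero contribution and the group total is Σ E_j = 36 + 19 + 19 + 22 + 34 + 21 + 34 = 185.
Each contributed unit returns 1.400 to the group, so the social optimum is full contribution by everyone: group total = 1.400 × 185 = 259.00.
Efficiency loss = (1.400 − 1) × 185 = 74.00.

74.00 dollars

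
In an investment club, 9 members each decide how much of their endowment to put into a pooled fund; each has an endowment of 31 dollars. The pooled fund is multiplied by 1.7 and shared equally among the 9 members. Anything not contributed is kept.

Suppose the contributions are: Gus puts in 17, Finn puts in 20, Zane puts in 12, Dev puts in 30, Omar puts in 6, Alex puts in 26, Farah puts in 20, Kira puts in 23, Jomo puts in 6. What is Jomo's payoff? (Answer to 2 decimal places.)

Total contributed: 17 + 20 + 12 + 30 + 6 + 26 + 20 + 23 + 6 = 160.
Each receives 1.7 × 160 / 9 = 30.22 from the pooled fund.
Jomo keeps 31 − 6 = 25, so Jomo's payoff is 25 + 30.22 = 55.22.

55.22 dollars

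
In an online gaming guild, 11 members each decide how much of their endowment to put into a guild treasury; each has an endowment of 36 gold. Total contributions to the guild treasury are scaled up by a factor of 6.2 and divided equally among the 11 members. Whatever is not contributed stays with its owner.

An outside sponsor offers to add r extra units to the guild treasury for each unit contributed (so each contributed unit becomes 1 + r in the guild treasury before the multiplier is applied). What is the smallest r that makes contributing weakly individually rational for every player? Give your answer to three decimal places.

0.774

With matching at rate r, one contributed unit becomes (1 + r) in the guild treasury and returns 6.2 × (1 + r) / 11 to the contributor.
Setting this equal to 1: 1 + r = 11/6.2 = 1.7742.
So the minimum matching rate is r = 1.7742 − 1 = 0.774.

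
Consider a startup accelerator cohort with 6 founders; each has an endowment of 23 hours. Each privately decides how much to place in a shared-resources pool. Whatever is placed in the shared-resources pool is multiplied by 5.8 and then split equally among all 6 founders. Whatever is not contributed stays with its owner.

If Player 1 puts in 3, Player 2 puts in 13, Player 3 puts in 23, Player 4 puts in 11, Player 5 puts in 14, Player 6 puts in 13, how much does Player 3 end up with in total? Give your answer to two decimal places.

74.43 hours

Total contributed: 3 + 13 + 23 + 11 + 14 + 13 = 77.
Each receives 5.8 × 77 / 6 = 74.43 from the shared-resources pool.
Player 3 keeps 23 − 23 = 0, so Player 3's payoff is 0 + 74.43 = 74.43.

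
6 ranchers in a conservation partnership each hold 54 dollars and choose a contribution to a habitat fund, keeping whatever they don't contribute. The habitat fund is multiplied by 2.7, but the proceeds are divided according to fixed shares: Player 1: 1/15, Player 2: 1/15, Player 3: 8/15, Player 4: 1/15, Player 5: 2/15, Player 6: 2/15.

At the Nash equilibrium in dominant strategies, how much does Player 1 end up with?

Player j's private return per contributed unit is 2.7 × (j's share). Contributing is weakly dominant for j when that share is at least 1/2.7 = 0.3704, and contributing 0 is dominant otherwise.
The only share above 0.3704 is Player 3's 8/15, contributing 54; the remaining 5 contribute 0. Total contributed: 54.
Player 1 keeps 54 and receives 2.7 × 54 × 1/15 = 9.72 from the habitat fund, for a payoff of 63.72.

63.72 dollars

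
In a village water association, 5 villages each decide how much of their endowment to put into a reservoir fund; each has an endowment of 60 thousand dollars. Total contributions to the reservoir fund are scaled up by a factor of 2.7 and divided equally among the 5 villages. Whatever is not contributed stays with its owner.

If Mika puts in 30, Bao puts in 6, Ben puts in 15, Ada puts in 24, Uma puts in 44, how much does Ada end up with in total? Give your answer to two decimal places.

100.26 thousand dollars

Total contributed: 30 + 6 + 15 + 24 + 44 = 119.
Each receives 2.7 × 119 / 5 = 64.26 from the reservoir fund.
Ada keeps 60 − 24 = 36, so Ada's payoff is 36 + 64.26 = 100.26.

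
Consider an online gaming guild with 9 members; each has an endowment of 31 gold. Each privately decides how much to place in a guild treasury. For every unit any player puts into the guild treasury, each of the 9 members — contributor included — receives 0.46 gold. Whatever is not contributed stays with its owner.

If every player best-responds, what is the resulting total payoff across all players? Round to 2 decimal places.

279.00 gold

The private return per contributed unit is 0.46 < 1, so contributing 0 is dominant for every player. At the Nash equilibrium everyone keeps their 31, and the group total is 9 × 31 = 279.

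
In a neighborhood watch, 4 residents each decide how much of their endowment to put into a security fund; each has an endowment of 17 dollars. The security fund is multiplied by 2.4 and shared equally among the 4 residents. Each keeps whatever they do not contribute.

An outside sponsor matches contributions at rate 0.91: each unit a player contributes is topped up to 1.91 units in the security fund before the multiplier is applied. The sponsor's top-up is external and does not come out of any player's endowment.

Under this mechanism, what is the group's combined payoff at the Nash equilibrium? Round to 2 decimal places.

311.71 dollars

Under the mechanism each unit contributed yields 2.4 × 1.91 / 4 = 1.1460 back to its contributor per unit of net cost, which exceeds 1, making full contribution the dominant choice for everyone.
So the Nash equilibrium is full contribution by all 4; the group earns 2.4 × 1.91 × 68 = 311.71.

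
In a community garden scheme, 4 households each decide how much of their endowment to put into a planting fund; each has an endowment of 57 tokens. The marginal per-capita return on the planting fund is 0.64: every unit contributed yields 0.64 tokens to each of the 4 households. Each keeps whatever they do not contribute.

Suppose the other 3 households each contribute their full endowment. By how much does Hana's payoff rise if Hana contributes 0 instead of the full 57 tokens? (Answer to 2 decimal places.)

20.52 tokens

Switching from a contribution of 57 to 0 lets Hana keep an extra 57 tokens, but lowers the planting fund by 57, which costs Hana their own share of that drop: 0.64 × 57 = 36.48.
Net gain = 57 − 36.48 = 20.52. The private return per contributed unit (0.64) is below 1, so free-riding is indeed the best response regardless of what the others do.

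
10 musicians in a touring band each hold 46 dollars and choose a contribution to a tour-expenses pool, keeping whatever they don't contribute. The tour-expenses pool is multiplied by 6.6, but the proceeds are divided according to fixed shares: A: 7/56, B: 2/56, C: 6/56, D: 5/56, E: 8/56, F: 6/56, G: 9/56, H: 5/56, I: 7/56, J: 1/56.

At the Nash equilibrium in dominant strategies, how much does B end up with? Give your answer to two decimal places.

56.84 dollars

A player with share s gets back 6.6·s per unit contributed, so full contribution is dominant for anyone with s > 1/6.6 = 0.1515 and zero contribution is dominant for anyone below.
The only share above 0.1515 is G's 9/56, contributing 46; the remaining 9 contribute 0. Total contributed: 46.
B keeps 46 and receives 6.6 × 46 × 2/56 = 10.84 from the tour-expenses pool, for a payoff of 56.84.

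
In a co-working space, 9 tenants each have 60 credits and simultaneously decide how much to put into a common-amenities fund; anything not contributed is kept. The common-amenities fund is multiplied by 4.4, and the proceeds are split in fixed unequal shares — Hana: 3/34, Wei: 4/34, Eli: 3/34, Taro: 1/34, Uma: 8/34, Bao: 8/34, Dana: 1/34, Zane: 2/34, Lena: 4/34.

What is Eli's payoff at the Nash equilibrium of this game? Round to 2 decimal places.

106.59 credits

Player j's private return per contributed unit is 4.4 × (j's share). Contributing is weakly dominant for j when that share is at least 1/4.4 = 0.2273, and contributing 0 is dominant otherwise.
Uma and Bao clear that bar, contributing 60 each; the remaining 7 contribute 0. Total contributed: 120.
Eli keeps 60 and receives 4.4 × 120 × 3/34 = 46.59 from the common-amenities fund, for a payoff of 106.59.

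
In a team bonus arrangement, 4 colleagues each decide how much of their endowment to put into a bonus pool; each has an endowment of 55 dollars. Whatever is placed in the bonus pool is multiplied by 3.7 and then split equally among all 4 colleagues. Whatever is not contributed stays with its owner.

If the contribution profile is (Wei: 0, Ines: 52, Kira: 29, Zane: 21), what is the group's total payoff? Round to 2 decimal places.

Total contributed: 0 + 52 + 29 + 21 = 102; total kept: 4 × 55 − 102 = 118.
The bonus pool pays out 3.7 × 102 = 377.40 in aggregate.
Group total = 118 + 377.40 = 495.40.

495.40 dollars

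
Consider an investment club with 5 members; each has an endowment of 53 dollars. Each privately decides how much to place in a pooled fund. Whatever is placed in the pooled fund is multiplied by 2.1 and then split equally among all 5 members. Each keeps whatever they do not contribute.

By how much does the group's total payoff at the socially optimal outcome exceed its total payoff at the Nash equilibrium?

291.50 dollars

Each contributed unit returns 2.1/5 = 0.4200 to its contributor — below 1 — so contributing 0 is dominant for every player. At the Nash equilibrium everyone keeps their 53, and the group total is 5 × 53 = 265.
Each contributed unit returns 2.100 to the group as a whole (0.4200 to each of 5 players), which exceeds 1, so the social optimum is full contribution: group total = 2.100 × 265 = 556.50.
Efficiency loss = 556.50 − 265 = 291.50.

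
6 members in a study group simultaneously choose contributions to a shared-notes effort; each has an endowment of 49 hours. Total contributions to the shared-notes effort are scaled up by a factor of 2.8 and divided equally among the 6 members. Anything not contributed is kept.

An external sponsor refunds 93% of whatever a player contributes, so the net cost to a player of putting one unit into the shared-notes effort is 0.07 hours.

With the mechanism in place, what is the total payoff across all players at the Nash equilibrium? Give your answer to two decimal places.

1096.62 hours

Under the mechanism each unit contributed yields (2.8/6) / 0.07 = 6.6667 back to its contributor per unit of net cost, which exceeds 1, making full contribution the dominant choice for everyone.
So the Nash equilibrium is full contribution by all 6; the group earns 6 × (49 × 0.93 + 2.8 × 49) = 1096.62.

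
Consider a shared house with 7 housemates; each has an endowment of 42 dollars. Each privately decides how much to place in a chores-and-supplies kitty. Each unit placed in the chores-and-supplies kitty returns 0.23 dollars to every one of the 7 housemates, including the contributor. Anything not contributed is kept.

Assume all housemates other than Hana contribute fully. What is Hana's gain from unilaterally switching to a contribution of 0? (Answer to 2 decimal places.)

32.34 dollars

Switching from a contribution of 42 to 0 lets Hana keep an extra 42 dollars, but lowers the chores-and-supplies kitty by 42, which costs Hana their own share of that drop: 0.23 × 42 = 9.66.
Net gain = 42 − 9.66 = 32.34. The private return per contributed unit (0.23) is below 1, so free-riding is indeed the best response regardless of what the others do.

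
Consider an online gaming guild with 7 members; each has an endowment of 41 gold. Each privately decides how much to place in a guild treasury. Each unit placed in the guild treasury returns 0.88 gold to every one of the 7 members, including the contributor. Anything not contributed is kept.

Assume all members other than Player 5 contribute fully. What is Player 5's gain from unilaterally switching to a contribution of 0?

Switching from a contribution of 41 to 0 lets Player 5 keep an extra 41 gold, but lowers the guild treasury by 41, which costs Player 5 their own share of that drop: 0.88 × 41 = 36.08.
Net gain = 41 − 36.08 = 4.92. The private return per contributed unit (0.88) is below 1, so free-riding is indeed the best response regardless of what the others do.

4.92 gold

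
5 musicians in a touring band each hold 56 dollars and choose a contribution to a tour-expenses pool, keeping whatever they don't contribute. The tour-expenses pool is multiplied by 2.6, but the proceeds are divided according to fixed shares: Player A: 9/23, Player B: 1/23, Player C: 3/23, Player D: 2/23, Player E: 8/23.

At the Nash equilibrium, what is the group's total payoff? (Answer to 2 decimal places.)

369.60 dollars

For player j, contributing a unit is worthwhile iff 2.6 × (j's share) ≥ 1, i.e. iff j's share is at least 0.3846.
The only share above 0.3846 is Player A's 9/23, contributing 56; the remaining 4 contribute 0. Total contributed: 56.
The tour-expenses pool pays out 2.6 × 56 = 145.60 in total (split across the unequal shares, but the aggregate is all that matters for the group sum).
The 4 free-riders keep 56 each, adding 224. Group total = 224 + 145.60 = 369.60.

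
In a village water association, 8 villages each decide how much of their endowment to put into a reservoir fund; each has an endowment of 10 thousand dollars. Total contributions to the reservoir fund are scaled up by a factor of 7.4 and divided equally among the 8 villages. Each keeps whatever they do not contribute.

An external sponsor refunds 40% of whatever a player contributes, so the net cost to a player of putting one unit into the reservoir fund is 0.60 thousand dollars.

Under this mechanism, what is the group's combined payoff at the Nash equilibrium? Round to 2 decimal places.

The effective private return per unit is now (7.4/8) / 0.60 = 1.5417 > 1, so every player's dominant strategy flips to full contribution.
So the Nash equilibrium is full contribution by all 8; the group earns 8 × (10 × 0.40 + 7.4 × 10) = 624.00.

624.00 thousand dollars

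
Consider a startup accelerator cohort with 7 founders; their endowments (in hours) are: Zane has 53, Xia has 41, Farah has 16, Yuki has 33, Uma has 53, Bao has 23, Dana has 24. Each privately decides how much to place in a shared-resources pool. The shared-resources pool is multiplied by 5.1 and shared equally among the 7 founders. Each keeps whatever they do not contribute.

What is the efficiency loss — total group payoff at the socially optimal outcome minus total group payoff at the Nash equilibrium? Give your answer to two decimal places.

996.30 hours

The private return per contributed unit is 5.1/7 = 0.7286 < 1 for every player regardless of endowment, so the Nash equilibrium is zero contribution and the group total is Σ E_j = 53 + 41 + 16 + 33 + 53 + 23 + 24 = 243.
Each contributed unit returns 5.100 to the group, so the social optimum is full contribution by everyone: group total = 5.100 × 243 = 1239.30.
Efficiency loss = (5.100 − 1) × 243 = 996.30.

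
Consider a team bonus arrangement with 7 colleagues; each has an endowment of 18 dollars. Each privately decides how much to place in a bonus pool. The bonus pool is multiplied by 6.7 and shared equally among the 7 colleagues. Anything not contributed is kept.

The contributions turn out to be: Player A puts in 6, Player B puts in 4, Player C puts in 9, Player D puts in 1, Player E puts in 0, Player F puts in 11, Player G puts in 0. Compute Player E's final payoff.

47.67 dollars

Total contributed: 6 + 4 + 9 + 1 + 0 + 11 + 0 = 31.
Each receives 6.7 × 31 / 7 = 29.67 from the bonus pool.
Player E keeps 18 − 0 = 18, so Player E's payoff is 18 + 29.67 = 47.67.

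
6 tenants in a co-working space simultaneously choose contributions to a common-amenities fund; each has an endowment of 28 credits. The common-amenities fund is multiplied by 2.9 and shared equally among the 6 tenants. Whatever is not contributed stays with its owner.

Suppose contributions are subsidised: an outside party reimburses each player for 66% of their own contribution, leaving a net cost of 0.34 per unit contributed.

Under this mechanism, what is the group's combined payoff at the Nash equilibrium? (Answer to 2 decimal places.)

598.08 credits

The effective private return per unit is now (2.9/6) / 0.34 = 1.4216 > 1, so every player's dominant strategy flips to full contribution.
So the Nash equilibrium is full contribution by all 6; the group earns 6 × (28 × 0.66 + 2.9 × 28) = 598.08.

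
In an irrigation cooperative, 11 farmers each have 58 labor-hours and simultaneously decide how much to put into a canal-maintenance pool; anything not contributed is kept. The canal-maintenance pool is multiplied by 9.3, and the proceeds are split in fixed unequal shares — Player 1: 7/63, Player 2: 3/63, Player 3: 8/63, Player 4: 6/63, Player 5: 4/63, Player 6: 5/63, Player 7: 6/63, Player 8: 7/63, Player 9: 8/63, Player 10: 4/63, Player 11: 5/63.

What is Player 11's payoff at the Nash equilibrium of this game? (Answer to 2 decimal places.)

Player j's private return per contributed unit is 9.3 × (j's share). Contributing is weakly dominant for j when that share is at least 1/9.3 = 0.1075, and contributing 0 is dominant otherwise.
Player 1, Player 3, Player 8 and Player 9 are above the threshold, contributing 58 each; the remaining 7 contribute 0. Total contributed: 232.
Player 11 keeps 58 and receives 9.3 × 232 × 5/63 = 171.24 from the canal-maintenance pool, for a payoff of 229.24.

229.24 labor-hours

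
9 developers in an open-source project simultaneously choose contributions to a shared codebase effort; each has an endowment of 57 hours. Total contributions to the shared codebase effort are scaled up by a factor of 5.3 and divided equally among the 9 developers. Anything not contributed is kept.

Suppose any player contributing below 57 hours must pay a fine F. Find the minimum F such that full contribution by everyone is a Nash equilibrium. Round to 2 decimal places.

23.43 hours

Given the others contribute fully, the best deviation is to contribute 0 (any partial contribution still incurs the fine and gives up units whose private return 0.5889 is below 1).
Deviating from 57 to 0 saves 57 hours but forfeits the deviator's share of the drop in the shared codebase effort: 5.3/9 × 57 = 33.57.
So the deviation gain is 57 − 33.57 = 23.43, and the fine must be at least 23.43 hours to wipe it out.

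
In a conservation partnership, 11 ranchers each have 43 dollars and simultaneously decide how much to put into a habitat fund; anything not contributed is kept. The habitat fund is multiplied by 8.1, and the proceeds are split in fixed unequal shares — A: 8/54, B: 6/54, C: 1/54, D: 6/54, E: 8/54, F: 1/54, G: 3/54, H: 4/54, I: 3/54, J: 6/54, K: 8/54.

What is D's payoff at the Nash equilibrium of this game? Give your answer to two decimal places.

159.10 dollars

Player j's private return per contributed unit is 8.1 × (j's share). Contributing is weakly dominant for j when that share is at least 1/8.1 = 0.1235, and contributing 0 is dominant otherwise.
A, E and K clear that bar, contributing 43 each; the remaining 8 contribute 0. Total contributed: 129.
D keeps 43 and receives 8.1 × 129 × 6/54 = 116.10 from the habitat fund, for a payoff of 159.10.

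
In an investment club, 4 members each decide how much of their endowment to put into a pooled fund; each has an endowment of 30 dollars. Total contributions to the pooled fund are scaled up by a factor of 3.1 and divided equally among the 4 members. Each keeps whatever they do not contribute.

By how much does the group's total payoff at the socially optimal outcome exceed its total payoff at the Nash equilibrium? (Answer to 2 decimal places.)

252.00 dollars

Each contributed unit returns 3.1/4 = 0.7750 to its contributor — below 1 — so contributing 0 is dominant for every player. At the Nash equilibrium everyone keeps their 30, and the group total is 4 × 30 = 120.
Each contributed unit returns 3.100 to the group as a whole (0.7750 to each of 4 players), which exceeds 1, so the social optimum is full contribution: group total = 3.100 × 120 = 372.00.
Efficiency loss = 372.00 − 120 = 252.00.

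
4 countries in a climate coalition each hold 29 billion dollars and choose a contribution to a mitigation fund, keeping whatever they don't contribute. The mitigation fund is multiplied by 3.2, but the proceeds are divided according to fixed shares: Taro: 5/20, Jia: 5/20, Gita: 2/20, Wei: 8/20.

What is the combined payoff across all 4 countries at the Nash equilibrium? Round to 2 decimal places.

179.80 billion dollars

Player j's private return per contributed unit is 3.2 × (j's share). Contributing is weakly dominant for j when that share is at least 1/3.2 = 0.3125, and contributing 0 is dominant otherwise.
Only Wei (8/20) clears that bar, contributing 29; the remaining 3 contribute 0. Total contributed: 29.
The mitigation fund pays out 3.2 × 29 = 92.80 in total (split across the unequal shares, but the aggregate is all that matters for the group sum).
The 3 free-riders keep 29 each, adding 87. Group total = 87 + 92.80 = 179.80.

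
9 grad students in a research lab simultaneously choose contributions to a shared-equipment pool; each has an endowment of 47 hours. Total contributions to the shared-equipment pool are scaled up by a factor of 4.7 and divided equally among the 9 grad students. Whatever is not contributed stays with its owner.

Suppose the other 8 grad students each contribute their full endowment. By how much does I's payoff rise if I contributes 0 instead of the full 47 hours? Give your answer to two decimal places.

Switching from a contribution of 47 to 0 lets I keep an extra 47 hours, but lowers the shared-equipment pool by 47, which costs I their own share of that drop: 4.7/9 × 47 = 24.54.
Net gain = 47 − 24.54 = 22.46. The private return per contributed unit (0.5222) is below 1, so free-riding is indeed the best response regardless of what the others do.

22.46 hours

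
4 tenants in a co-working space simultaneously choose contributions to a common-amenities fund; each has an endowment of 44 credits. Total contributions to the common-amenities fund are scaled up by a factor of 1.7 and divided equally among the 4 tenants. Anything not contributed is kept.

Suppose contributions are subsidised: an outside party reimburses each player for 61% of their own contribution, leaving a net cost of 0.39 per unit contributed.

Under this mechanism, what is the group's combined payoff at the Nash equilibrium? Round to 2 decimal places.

406.56 credits

Under the mechanism each unit contributed yields (1.7/4) / 0.39 = 1.0897 back to its contributor per unit of net cost, which exceeds 1, making full contribution the dominant choice for everyone.
So the Nash equilibrium is full contribution by all 4; the group earns 4 × (44 × 0.61 + 1.7 × 44) = 406.56.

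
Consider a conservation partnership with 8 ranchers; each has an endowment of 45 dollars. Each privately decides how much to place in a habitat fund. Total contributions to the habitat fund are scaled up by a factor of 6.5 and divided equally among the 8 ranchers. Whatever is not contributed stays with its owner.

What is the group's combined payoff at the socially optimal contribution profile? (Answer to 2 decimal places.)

2340.00 dollars

Each contributed unit returns 6.500 to the group as a whole (0.8125 to each of 8 players), which exceeds 1, so the social optimum is full contribution: group total = 6.500 × 360 = 2340.00.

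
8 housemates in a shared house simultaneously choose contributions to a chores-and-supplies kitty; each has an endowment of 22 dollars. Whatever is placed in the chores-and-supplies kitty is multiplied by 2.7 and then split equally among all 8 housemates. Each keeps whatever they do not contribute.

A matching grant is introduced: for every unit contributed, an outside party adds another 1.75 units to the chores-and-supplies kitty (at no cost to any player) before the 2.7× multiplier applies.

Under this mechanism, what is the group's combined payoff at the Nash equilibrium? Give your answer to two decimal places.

176.00 dollars

Even with the mechanism, each unit contributed returns only 2.7 × 2.75 / 8 = 0.9281 per unit of net cost, so contributing nothing is still dominant.
At the Nash equilibrium no one contributes; group total payoff = 8 × 22 = 176.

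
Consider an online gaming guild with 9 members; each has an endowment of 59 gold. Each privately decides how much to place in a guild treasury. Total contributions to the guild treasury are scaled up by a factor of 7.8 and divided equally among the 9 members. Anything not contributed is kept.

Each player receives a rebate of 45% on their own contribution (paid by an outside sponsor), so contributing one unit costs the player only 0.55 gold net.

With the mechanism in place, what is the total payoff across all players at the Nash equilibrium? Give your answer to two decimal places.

4380.75 gold

Under the mechanism each unit contributed yields (7.8/9) / 0.55 = 1.5758 back to its contributor per unit of net cost, which exceeds 1, making full contribution the dominant choice for everyone.
At the Nash equilibrium everyone contributes 59. Group total payoff = 9 × (59 × 0.45 + 7.8 × 59) = 4380.75.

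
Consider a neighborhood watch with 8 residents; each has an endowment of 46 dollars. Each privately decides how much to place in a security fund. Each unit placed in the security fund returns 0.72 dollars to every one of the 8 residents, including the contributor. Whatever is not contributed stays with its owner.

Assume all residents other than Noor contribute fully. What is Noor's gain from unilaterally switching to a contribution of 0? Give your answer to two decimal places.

Switching from a contribution of 46 to 0 lets Noor keep an extra 46 dollars, but lowers the security fund by 46, which costs Noor their own share of that drop: 0.72 × 46 = 33.12.
Net gain = 46 − 33.12 = 12.88. The private return per contributed unit (0.72) is below 1, so free-riding is indeed the best response regardless of what the others do.

12.88 dollars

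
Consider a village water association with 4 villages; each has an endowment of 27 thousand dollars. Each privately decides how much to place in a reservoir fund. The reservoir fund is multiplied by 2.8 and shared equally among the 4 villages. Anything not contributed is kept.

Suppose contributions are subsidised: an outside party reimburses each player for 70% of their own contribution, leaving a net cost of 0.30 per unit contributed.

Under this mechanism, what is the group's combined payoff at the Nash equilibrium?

378.00 thousand dollars

The effective private return per unit is now (2.8/4) / 0.30 = 2.3333 > 1, so every player's dominant strategy flips to full contribution.
So the Nash equilibrium is full contribution by all 4; the group earns 4 × (27 × 0.70 + 2.8 × 27) = 378.00.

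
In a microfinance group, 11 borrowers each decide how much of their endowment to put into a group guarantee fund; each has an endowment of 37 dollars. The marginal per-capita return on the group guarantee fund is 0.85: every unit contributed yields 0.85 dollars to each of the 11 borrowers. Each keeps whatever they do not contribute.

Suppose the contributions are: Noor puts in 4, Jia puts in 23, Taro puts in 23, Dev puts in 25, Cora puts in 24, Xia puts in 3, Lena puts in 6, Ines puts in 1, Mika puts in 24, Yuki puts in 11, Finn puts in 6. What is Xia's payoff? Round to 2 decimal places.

Total contributed: 4 + 23 + 23 + 25 + 24 + 3 + 6 + 1 + 24 + 11 + 6 = 150.
Each receives 0.85 × 150 = 127.50 from the group guarantee fund.
Xia keeps 37 − 3 = 34, so Xia's payoff is 34 + 127.50 = 161.50.

161.50 dollars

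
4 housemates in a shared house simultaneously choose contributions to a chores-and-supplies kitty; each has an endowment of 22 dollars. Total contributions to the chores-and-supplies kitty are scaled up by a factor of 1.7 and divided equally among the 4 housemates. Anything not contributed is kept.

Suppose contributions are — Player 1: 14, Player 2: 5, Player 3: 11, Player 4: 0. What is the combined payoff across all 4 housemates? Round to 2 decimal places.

109.00 dollars

Total contributed: 14 + 5 + 11 + 0 = 30; total kept: 4 × 22 − 30 = 58.
The chores-and-supplies kitty pays out 1.7 × 30 = 51.00 in aggregate.
Group total = 58 + 51.00 = 109.00.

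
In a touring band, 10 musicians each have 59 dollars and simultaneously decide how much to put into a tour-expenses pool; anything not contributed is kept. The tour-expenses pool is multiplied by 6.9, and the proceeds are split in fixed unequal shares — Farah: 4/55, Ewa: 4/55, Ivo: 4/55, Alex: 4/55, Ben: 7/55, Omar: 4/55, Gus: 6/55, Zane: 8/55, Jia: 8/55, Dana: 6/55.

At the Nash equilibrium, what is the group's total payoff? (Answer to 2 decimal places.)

For player j, contributing a unit is worthwhile iff 6.9 × (j's share) ≥ 1, i.e. iff j's share is at least 0.1449.
Zane and Jia are above the threshold, contributing 59 each; the remaining 8 contribute 0. Total contributed: 118.
The tour-expenses pool pays out 6.9 × 118 = 814.20 in total (split across the unequal shares, but the aggregate is all that matters for the group sum).
The 8 free-riders keep 59 each, adding 472. Group total = 472 + 814.20 = 1286.20.

1286.20 dollars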